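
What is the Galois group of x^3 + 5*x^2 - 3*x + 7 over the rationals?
Gal(K/Q) = S_3 (symmetric group of order 6)

Compute the discriminant of x^3 + (5)*x^2 + (-3)*x + (7): Δ = -6380. Since Δ is not a rational square, the Galois group is not contained in A_3; it must be the full S_3 (irreducibility of the cubic rules out anything smaller).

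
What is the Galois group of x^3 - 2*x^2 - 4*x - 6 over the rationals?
Gal(K/Q) = S_3 (symmetric group of order 6)

Compute the discriminant of x^3 + (-2)*x^2 + (-4)*x + (-6): Δ = -1708. Since Δ is not a rational square, the Galois group is not contained in A_3; it must be the full S_3 (irreducibility of the cubic rules out anything smaller).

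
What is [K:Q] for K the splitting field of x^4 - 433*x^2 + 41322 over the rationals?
[K:Q] = 4

f factors as (x^2 - 291)(x^2 - 142); the splitting field is K = Q(sqrt(291), sqrt(142)). Since 291, 142, and 41322 are all non-squares in Q, the three subfields Q(sqrt(291)), Q(sqrt(142)), Q(sqrt(41322)) are distinct degree-2 extensions, so [K:Q] = 4 (Klein four Galois group).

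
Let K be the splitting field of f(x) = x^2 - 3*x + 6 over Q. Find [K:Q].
[K:Q] = 2

The discriminant of x^2 + (-3)*x + (6) is b^2 - 4c = 9 - (24) = -15. Since -15 is not a perfect square in Q, the polynomial is irreducible over Q. Its two roots generate a degree-2 extension, so [K:Q] = 2.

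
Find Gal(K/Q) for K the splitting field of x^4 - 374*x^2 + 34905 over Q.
Gal(K/Q) = V_4 (Klein four-group, Z/2Z × Z/2Z)

f factors as (x^2 - 179)(x^2 - 195), so the splitting field is K = Q(sqrt(179), sqrt(195)). The elements 179, 195, 34905 are all non-squares in Q, so sqrt(179) and sqrt(195) generate independent quadratic extensions. Thus [K:Q] = 4 and Gal(K/Q) is generated by the two order-2 automorphisms sqrt(179) ↦ -sqrt(179) and sqrt(195) ↦ -sqrt(195), giving V_4.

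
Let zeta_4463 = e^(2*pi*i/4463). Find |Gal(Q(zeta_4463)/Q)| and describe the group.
|Gal(Q(zeta_4463)/Q)| = phi(4463) = 4462; group ≅ (Z/4463Z)^* ≅ Z/4462Z

The n-th cyclotomic polynomial Φ_4463(x) is the minimal polynomial of zeta_4463 over Q and has degree phi(4463) = 4462. So Q(zeta_4463) is a degree-4462 Galois extension with Galois group (Z/4463Z)^*. (Z/4463Z)^* is cyclic since 4463 is an odd prime power (or 4). Hence Gal(Q(zeta_4463)/Q) ≅ Z/4462Z.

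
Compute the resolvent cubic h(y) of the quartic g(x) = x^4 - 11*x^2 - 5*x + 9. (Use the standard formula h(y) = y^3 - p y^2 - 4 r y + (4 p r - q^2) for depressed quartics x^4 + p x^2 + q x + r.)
h(y) = y^3 + 11*y^2 - 36*y - 421

Identify coefficients: p = -11, q = -5, r = 9.
Plug into h(y) = y^3 - p y^2 - 4 r y + (4 p r - q^2):
  h(y) = y^3 - (-11) y^2 - 4*(9) y + (4*(-11)*(9) - (-5)^2)
       = y^3 + (11) y^2 + (-36) y + (-421).
Simplifying: h(y) = y^3 + 11*y^2 - 36*y - 421.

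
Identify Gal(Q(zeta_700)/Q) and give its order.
|Gal(Q(zeta_700)/Q)| = phi(700) = 240; group ≅ (Z/700Z)^* ≅ Z/2Z × Z/6Z × Z/20Z

The n-th cyclotomic polynomial Φ_700(x) is the minimal polynomial of zeta_700 over Q and has degree phi(700) = 240. So Q(zeta_700) is a degree-240 Galois extension with Galois group (Z/700Z)^*. By CRT, (Z/700Z)^* ≅ (Z/4Z)^* × (Z/25Z)^* × (Z/7Z)^*. Each prime-power unit group is (Z/4Z)^* ≅ Z/2Z; (Z/25Z)^* ≅ Z/20Z; (Z/7Z)^* ≅ Z/6Z. Hence Gal(Q(zeta_700)/Q) ≅ Z/2Z × Z/6Z × Z/20Z.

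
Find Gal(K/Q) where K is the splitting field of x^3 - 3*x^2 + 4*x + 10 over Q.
Gal(K/Q) = S_3 (symmetric group of order 6)

Compute the discriminant of x^3 + (-3)*x^2 + (4)*x + (10): Δ = -3892. Since Δ is not a rational square, the Galois group is not contained in A_3; it must be the full S_3 (irreducibility of the cubic rules out anything smaller).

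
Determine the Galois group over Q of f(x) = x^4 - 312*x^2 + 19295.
Gal(K/Q) = V_4 (Klein four-group, Z/2Z × Z/2Z)

f factors as (x^2 - 85)(x^2 - 227), so the splitting field is K = Q(sqrt(85), sqrt(227)). The elements 85, 227, 19295 are all non-squares in Q, so sqrt(85) and sqrt(227) generate independent quadratic extensions. Thus [K:Q] = 4 and Gal(K/Q) is generated by the two order-2 automorphisms sqrt(85) ↦ -sqrt(85) and sqrt(227) ↦ -sqrt(227), giving V_4.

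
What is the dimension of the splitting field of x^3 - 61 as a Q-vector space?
[K:Q] = 6

x^3 - 61 has one real root r = 61^(1/3) and two complex roots r*zeta_3, r*zeta_3^2 where zeta_3 = e^(2*pi*i/3). The splitting field is Q(r, zeta_3). [Q(r):Q] = 3 and [Q(zeta_3):Q] = 2 with gcd = 1, so [Q(r, zeta_3):Q] = 3 * 2 = 6.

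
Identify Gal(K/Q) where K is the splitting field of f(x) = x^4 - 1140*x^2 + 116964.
Gal(K/Q) = Z/2Z (cyclic of order 2)

f factors as (x^2 - 114)(x^2 - 1026), so the splitting field is K = Q(sqrt(114), sqrt(1026)). The squarefree part of 114 is 114 and the squarefree part of 1026 is also 114, so sqrt(114) and sqrt(1026) are both rational multiples of sqrt(114). Hence Q(sqrt(114)) = Q(sqrt(1026)) = Q(sqrt(114)), and the splitting field collapses to a single degree-2 extension with Galois group Z/2Z.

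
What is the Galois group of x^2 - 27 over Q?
Gal(K/Q) = Z/2Z (cyclic of order 2)

x^2 - 27 is irreducible over Q since 27 is not a rational square. The splitting field Q(sqrt(27)) has degree 2 over Q, and its unique nontrivial automorphism is sqrt(27) ↦ -sqrt(27). Hence Gal(Q(sqrt(27))/Q) = Z/2Z.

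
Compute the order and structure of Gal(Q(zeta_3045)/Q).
|Gal(Q(zeta_3045)/Q)| = phi(3045) = 1344; group ≅ (Z/3045Z)^* ≅ Z/2Z × Z/4Z × Z/6Z × Z/28Z

The n-th cyclotomic polynomial Φ_3045(x) is the minimal polynomial of zeta_3045 over Q and has degree phi(3045) = 1344. So Q(zeta_3045) is a degree-1344 Galois extension with Galois group (Z/3045Z)^*. By CRT, (Z/3045Z)^* ≅ (Z/3Z)^* × (Z/5Z)^* × (Z/7Z)^* × (Z/29Z)^*. Each prime-power unit group is (Z/3Z)^* ≅ Z/2Z; (Z/5Z)^* ≅ Z/4Z; (Z/7Z)^* ≅ Z/6Z; (Z/29Z)^* ≅ Z/28Z. Hence Gal(Q(zeta_3045)/Q) ≅ Z/2Z × Z/4Z × Z/6Z × Z/28Z.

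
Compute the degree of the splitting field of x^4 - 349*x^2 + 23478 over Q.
[K:Q] = 4

f factors as (x^2 - 91)(x^2 - 258); the splitting field is K = Q(sqrt(91), sqrt(258)). Since 91, 258, and 23478 are all non-squares in Q, the three subfields Q(sqrt(91)), Q(sqrt(258)), Q(sqrt(23478)) are distinct degree-2 extensions, so [K:Q] = 4 (Klein four Galois group).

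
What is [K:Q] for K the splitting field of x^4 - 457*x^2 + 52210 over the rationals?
[K:Q] = 4

f factors as (x^2 - 230)(x^2 - 227); the splitting field is K = Q(sqrt(230), sqrt(227)). Since 230, 227, and 52210 are all non-squares in Q, the three subfields Q(sqrt(230)), Q(sqrt(227)), Q(sqrt(52210)) are distinct degree-2 extensions, so [K:Q] = 4 (Klein four Galois group).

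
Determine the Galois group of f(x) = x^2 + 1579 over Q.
Gal(K/Q) = Z/2Z (cyclic of order 2)

x^2 + 1579 is irreducible over Q since -1579 is not a rational square. The splitting field Q(sqrt(-1579)) has degree 2 over Q, and its unique nontrivial automorphism is sqrt(-1579) ↦ -sqrt(-1579). Hence Gal(Q(sqrt(-1579))/Q) = Z/2Z.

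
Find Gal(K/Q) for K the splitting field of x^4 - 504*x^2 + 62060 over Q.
Gal(K/Q) = V_4 (Klein four-group, Z/2Z × Z/2Z)

f factors as (x^2 - 214)(x^2 - 290), so the splitting field is K = Q(sqrt(214), sqrt(290)). The elements 214, 290, 62060 are all non-squares in Q, so sqrt(214) and sqrt(290) generate independent quadratic extensions. Thus [K:Q] = 4 and Gal(K/Q) is generated by the two order-2 automorphisms sqrt(214) ↦ -sqrt(214) and sqrt(290) ↦ -sqrt(290), giving V_4.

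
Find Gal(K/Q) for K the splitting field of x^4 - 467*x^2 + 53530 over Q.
Gal(K/Q) = V_4 (Klein four-group, Z/2Z × Z/2Z)

f factors as (x^2 - 202)(x^2 - 265), so the splitting field is K = Q(sqrt(202), sqrt(265)). The elements 202, 265, 53530 are all non-squares in Q, so sqrt(202) and sqrt(265) generate independent quadratic extensions. Thus [K:Q] = 4 and Gal(K/Q) is generated by the two order-2 automorphisms sqrt(202) ↦ -sqrt(202) and sqrt(265) ↦ -sqrt(265), giving V_4.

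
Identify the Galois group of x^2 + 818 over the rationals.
Gal(K/Q) = Z/2Z (cyclic of order 2)

x^2 + 818 is irreducible over Q since -818 is not a rational square. The splitting field Q(sqrt(-818)) has degree 2 over Q, and its unique nontrivial automorphism is sqrt(-818) ↦ -sqrt(-818). Hence Gal(Q(sqrt(-818))/Q) = Z/2Z.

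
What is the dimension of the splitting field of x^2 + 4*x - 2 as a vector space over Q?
[K:Q] = 2

The discriminant of x^2 + (4)*x + (-2) is b^2 - 4c = 16 - (-8) = 24. Since 24 is not a perfect square in Q, the polynomial is irreducible over Q. Its two roots generate a degree-2 extension, so [K:Q] = 2.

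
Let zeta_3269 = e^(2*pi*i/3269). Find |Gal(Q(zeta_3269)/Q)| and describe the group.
|Gal(Q(zeta_3269)/Q)| = phi(3269) = 2796; group ≅ (Z/3269Z)^* ≅ Z/6Z × Z/466Z

The n-th cyclotomic polynomial Φ_3269(x) is the minimal polynomial of zeta_3269 over Q and has degree phi(3269) = 2796. So Q(zeta_3269) is a degree-2796 Galois extension with Galois group (Z/3269Z)^*. By CRT, (Z/3269Z)^* ≅ (Z/7Z)^* × (Z/467Z)^*. Each prime-power unit group is (Z/7Z)^* ≅ Z/6Z; (Z/467Z)^* ≅ Z/466Z. Hence Gal(Q(zeta_3269)/Q) ≅ Z/6Z × Z/466Z.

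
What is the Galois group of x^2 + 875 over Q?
Gal(K/Q) = Z/2Z (cyclic of order 2)

x^2 + 875 is irreducible over Q since -875 is not a rational square. The splitting field Q(sqrt(-875)) has degree 2 over Q, and its unique nontrivial automorphism is sqrt(-875) ↦ -sqrt(-875). Hence Gal(Q(sqrt(-875))/Q) = Z/2Z.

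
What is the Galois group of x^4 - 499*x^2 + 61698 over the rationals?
Gal(K/Q) = V_4 (Klein four-group, Z/2Z × Z/2Z)

f factors as (x^2 - 226)(x^2 - 273), so the splitting field is K = Q(sqrt(226), sqrt(273)). The elements 226, 273, 61698 are all non-squares in Q, so sqrt(226) and sqrt(273) generate independent quadratic extensions. Thus [K:Q] = 4 and Gal(K/Q) is generated by the two order-2 automorphisms sqrt(226) ↦ -sqrt(226) and sqrt(273) ↦ -sqrt(273), giving V_4.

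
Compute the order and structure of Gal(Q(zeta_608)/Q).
|Gal(Q(zeta_608)/Q)| = phi(608) = 288; group ≅ (Z/608Z)^* ≅ Z/2Z × Z/8Z × Z/18Z

The n-th cyclotomic polynomial Φ_608(x) is the minimal polynomial of zeta_608 over Q and has degree phi(608) = 288. So Q(zeta_608) is a degree-288 Galois extension with Galois group (Z/608Z)^*. By CRT, (Z/608Z)^* ≅ (Z/32Z)^* × (Z/19Z)^*. Each prime-power unit group is (Z/32Z)^* ≅ Z/2Z × Z/8Z; (Z/19Z)^* ≅ Z/18Z. Hence Gal(Q(zeta_608)/Q) ≅ Z/2Z × Z/8Z × Z/18Z.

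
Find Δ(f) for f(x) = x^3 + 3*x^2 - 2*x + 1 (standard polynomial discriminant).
Δ = -175

For x^3 + a x^2 + b x + c the discriminant is Δ = 18 a b c - 4 a^3 c + a^2 b^2 - 4 b^3 - 27 c^2.
Plug a = 3, b = -2, c = 1:
  18*(3)*(-2)*(1) - 4*(3)^3*(1) + (3)^2*(-2)^2 - 4*(-2)^3 - 27*(1)^2
  = -108 + (-108) + 36 + (32) + (-27)
  = -175.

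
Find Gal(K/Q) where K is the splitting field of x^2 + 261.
Gal(K/Q) = Z/2Z (cyclic of order 2)

x^2 + 261 is irreducible over Q since -261 is not a rational square. The splitting field Q(sqrt(-261)) has degree 2 over Q, and its unique nontrivial automorphism is sqrt(-261) ↦ -sqrt(-261). Hence Gal(Q(sqrt(-261))/Q) = Z/2Z.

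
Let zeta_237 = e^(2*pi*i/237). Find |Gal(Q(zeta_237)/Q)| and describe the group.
|Gal(Q(zeta_237)/Q)| = phi(237) = 156; group ≅ (Z/237Z)^* ≅ Z/2Z × Z/78Z

The n-th cyclotomic polynomial Φ_237(x) is the minimal polynomial of zeta_237 over Q and has degree phi(237) = 156. So Q(zeta_237) is a degree-156 Galois extension with Galois group (Z/237Z)^*. By CRT, (Z/237Z)^* ≅ (Z/3Z)^* × (Z/79Z)^*. Each prime-power unit group is (Z/3Z)^* ≅ Z/2Z; (Z/79Z)^* ≅ Z/78Z. Hence Gal(Q(zeta_237)/Q) ≅ Z/2Z × Z/78Z.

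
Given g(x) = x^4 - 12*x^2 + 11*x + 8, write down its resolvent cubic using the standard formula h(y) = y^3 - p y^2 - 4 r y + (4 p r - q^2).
h(y) = y^3 + 12*y^2 - 32*y - 505

Identify coefficients: p = -12, q = 11, r = 8.
Plug into h(y) = y^3 - p y^2 - 4 r y + (4 p r - q^2):
  h(y) = y^3 - (-12) y^2 - 4*(8) y + (4*(-12)*(8) - (11)^2)
       = y^3 + (12) y^2 + (-32) y + (-505).
Simplifying: h(y) = y^3 + 12*y^2 - 32*y - 505.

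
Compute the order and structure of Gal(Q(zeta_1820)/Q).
|Gal(Q(zeta_1820)/Q)| = phi(1820) = 576; group ≅ (Z/1820Z)^* ≅ Z/2Z × Z/4Z × Z/6Z × Z/12Z

The n-th cyclotomic polynomial Φ_1820(x) is the minimal polynomial of zeta_1820 over Q and has degree phi(1820) = 576. So Q(zeta_1820) is a degree-576 Galois extension with Galois group (Z/1820Z)^*. By CRT, (Z/1820Z)^* ≅ (Z/4Z)^* × (Z/5Z)^* × (Z/7Z)^* × (Z/13Z)^*. Each prime-power unit group is (Z/4Z)^* ≅ Z/2Z; (Z/5Z)^* ≅ Z/4Z; (Z/7Z)^* ≅ Z/6Z; (Z/13Z)^* ≅ Z/12Z. Hence Gal(Q(zeta_1820)/Q) ≅ Z/2Z × Z/4Z × Z/6Z × Z/12Z.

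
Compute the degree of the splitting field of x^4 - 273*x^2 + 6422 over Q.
[K:Q] = 4

f factors as (x^2 - 26)(x^2 - 247); the splitting field is K = Q(sqrt(26), sqrt(247)). Since 26, 247, and 6422 are all non-squares in Q, the three subfields Q(sqrt(26)), Q(sqrt(247)), Q(sqrt(6422)) are distinct degree-2 extensions, so [K:Q] = 4 (Klein four Galois group).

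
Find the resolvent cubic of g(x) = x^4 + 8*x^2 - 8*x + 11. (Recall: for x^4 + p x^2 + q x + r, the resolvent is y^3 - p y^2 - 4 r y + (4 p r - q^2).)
h(y) = y^3 - 8*y^2 - 44*y + 288

Identify coefficients: p = 8, q = -8, r = 11.
Plug into h(y) = y^3 - p y^2 - 4 r y + (4 p r - q^2):
  h(y) = y^3 - (8) y^2 - 4*(11) y + (4*(8)*(11) - (-8)^2)
       = y^3 + (-8) y^2 + (-44) y + (288).
Simplifying: h(y) = y^3 - 8*y^2 - 44*y + 288.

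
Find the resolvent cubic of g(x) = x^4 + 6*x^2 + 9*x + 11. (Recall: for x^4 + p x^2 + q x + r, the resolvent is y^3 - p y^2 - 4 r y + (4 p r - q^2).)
h(y) = y^3 - 6*y^2 - 44*y + 183

Identify coefficients: p = 6, q = 9, r = 11.
Plug into h(y) = y^3 - p y^2 - 4 r y + (4 p r - q^2):
  h(y) = y^3 - (6) y^2 - 4*(11) y + (4*(6)*(11) - (9)^2)
       = y^3 + (-6) y^2 + (-44) y + (183).
Simplifying: h(y) = y^3 - 6*y^2 - 44*y + 183.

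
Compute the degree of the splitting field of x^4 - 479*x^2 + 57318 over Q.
[K:Q] = 4

f factors as (x^2 - 233)(x^2 - 246); the splitting field is K = Q(sqrt(233), sqrt(246)). Since 233, 246, and 57318 are all non-squares in Q, the three subfields Q(sqrt(233)), Q(sqrt(246)), Q(sqrt(57318)) are distinct degree-2 extensions, so [K:Q] = 4 (Klein four Galois group).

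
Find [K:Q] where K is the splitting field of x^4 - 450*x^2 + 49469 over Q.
[K:Q] = 4

f factors as (x^2 - 191)(x^2 - 259); the splitting field is K = Q(sqrt(191), sqrt(259)). Since 191, 259, and 49469 are all non-squares in Q, the three subfields Q(sqrt(191)), Q(sqrt(259)), Q(sqrt(49469)) are distinct degree-2 extensions, so [K:Q] = 4 (Klein four Galois group).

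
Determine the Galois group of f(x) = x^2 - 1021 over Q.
Gal(K/Q) = Z/2Z (cyclic of order 2)

x^2 - 1021 is irreducible over Q since 1021 is not a rational square. The splitting field Q(sqrt(1021)) has degree 2 over Q, and its unique nontrivial automorphism is sqrt(1021) ↦ -sqrt(1021). Hence Gal(Q(sqrt(1021))/Q) = Z/2Z.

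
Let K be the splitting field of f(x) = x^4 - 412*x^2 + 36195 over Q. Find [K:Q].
[K:Q] = 4

f factors as (x^2 - 285)(x^2 - 127); the splitting field is K = Q(sqrt(285), sqrt(127)). Since 285, 127, and 36195 are all non-squares in Q, the three subfields Q(sqrt(285)), Q(sqrt(127)), Q(sqrt(36195)) are distinct degree-2 extensions, so [K:Q] = 4 (Klein four Galois group).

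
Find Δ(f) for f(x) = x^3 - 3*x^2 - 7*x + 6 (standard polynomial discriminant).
Δ = 3757

For x^3 + a x^2 + b x + c the discriminant is Δ = 18 a b c - 4 a^3 c + a^2 b^2 - 4 b^3 - 27 c^2.
Plug a = -3, b = -7, c = 6:
  18*(-3)*(-7)*(6) - 4*(-3)^3*(6) + (-3)^2*(-7)^2 - 4*(-7)^3 - 27*(6)^2
  = 2268 + (648) + 441 + (1372) + (-972)
  = 3757.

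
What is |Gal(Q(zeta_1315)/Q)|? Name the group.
|Gal(Q(zeta_1315)/Q)| = phi(1315) = 1048; group ≅ (Z/1315Z)^* ≅ Z/4Z × Z/262Z

The n-th cyclotomic polynomial Φ_1315(x) is the minimal polynomial of zeta_1315 over Q and has degree phi(1315) = 1048. So Q(zeta_1315) is a degree-1048 Galois extension with Galois group (Z/1315Z)^*. By CRT, (Z/1315Z)^* ≅ (Z/5Z)^* × (Z/263Z)^*. Each prime-power unit group is (Z/5Z)^* ≅ Z/4Z; (Z/263Z)^* ≅ Z/262Z. Hence Gal(Q(zeta_1315)/Q) ≅ Z/4Z × Z/262Z.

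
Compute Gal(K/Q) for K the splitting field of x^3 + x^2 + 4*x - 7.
Gal(K/Q) = S_3 (symmetric group of order 6)

Compute the discriminant of x^3 + (1)*x^2 + (4)*x + (-7): Δ = -2039. Since Δ is not a rational square, the Galois group is not contained in A_3; it must be the full S_3 (irreducibility of the cubic rules out anything smaller).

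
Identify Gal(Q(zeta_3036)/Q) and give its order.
|Gal(Q(zeta_3036)/Q)| = phi(3036) = 880; group ≅ (Z/3036Z)^* ≅ Z/2Z × Z/2Z × Z/10Z × Z/22Z

The n-th cyclotomic polynomial Φ_3036(x) is the minimal polynomial of zeta_3036 over Q and has degree phi(3036) = 880. So Q(zeta_3036) is a degree-880 Galois extension with Galois group (Z/3036Z)^*. By CRT, (Z/3036Z)^* ≅ (Z/4Z)^* × (Z/3Z)^* × (Z/11Z)^* × (Z/23Z)^*. Each prime-power unit group is (Z/4Z)^* ≅ Z/2Z; (Z/3Z)^* ≅ Z/2Z; (Z/11Z)^* ≅ Z/10Z; (Z/23Z)^* ≅ Z/22Z. Hence Gal(Q(zeta_3036)/Q) ≅ Z/2Z × Z/2Z × Z/10Z × Z/22Z.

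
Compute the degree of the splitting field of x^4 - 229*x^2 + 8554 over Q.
[K:Q] = 4

f factors as (x^2 - 47)(x^2 - 182); the splitting field is K = Q(sqrt(47), sqrt(182)). Since 47, 182, and 8554 are all non-squares in Q, the three subfields Q(sqrt(47)), Q(sqrt(182)), Q(sqrt(8554)) are distinct degree-2 extensions, so [K:Q] = 4 (Klein four Galois group).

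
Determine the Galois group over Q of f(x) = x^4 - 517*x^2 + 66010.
Gal(K/Q) = V_4 (Klein four-group, Z/2Z × Z/2Z)

f factors as (x^2 - 230)(x^2 - 287), so the splitting field is K = Q(sqrt(230), sqrt(287)). The elements 230, 287, 66010 are all non-squares in Q, so sqrt(230) and sqrt(287) generate independent quadratic extensions. Thus [K:Q] = 4 and Gal(K/Q) is generated by the two order-2 automorphisms sqrt(230) ↦ -sqrt(230) and sqrt(287) ↦ -sqrt(287), giving V_4.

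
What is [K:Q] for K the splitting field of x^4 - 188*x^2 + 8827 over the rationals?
[K:Q] = 4

f factors as (x^2 - 91)(x^2 - 97); the splitting field is K = Q(sqrt(91), sqrt(97)). Since 91, 97, and 8827 are all non-squares in Q, the three subfields Q(sqrt(91)), Q(sqrt(97)), Q(sqrt(8827)) are distinct degree-2 extensions, so [K:Q] = 4 (Klein four Galois group).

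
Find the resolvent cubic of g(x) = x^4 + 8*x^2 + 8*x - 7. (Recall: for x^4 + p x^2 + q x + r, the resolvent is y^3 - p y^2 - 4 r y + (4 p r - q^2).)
h(y) = y^3 - 8*y^2 + 28*y - 288

Identify coefficients: p = 8, q = 8, r = -7.
Plug into h(y) = y^3 - p y^2 - 4 r y + (4 p r - q^2):
  h(y) = y^3 - (8) y^2 - 4*(-7) y + (4*(8)*(-7) - (8)^2)
       = y^3 + (-8) y^2 + (28) y + (-288).
Simplifying: h(y) = y^3 - 8*y^2 + 28*y - 288.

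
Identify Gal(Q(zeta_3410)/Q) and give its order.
|Gal(Q(zeta_3410)/Q)| = phi(3410) = 1200; group ≅ (Z/3410Z)^* ≅ Z/4Z × Z/10Z × Z/30Z

The n-th cyclotomic polynomial Φ_3410(x) is the minimal polynomial of zeta_3410 over Q and has degree phi(3410) = 1200. So Q(zeta_3410) is a degree-1200 Galois extension with Galois group (Z/3410Z)^*. By CRT, (Z/3410Z)^* ≅ (Z/2Z)^* × (Z/5Z)^* × (Z/11Z)^* × (Z/31Z)^*. Each prime-power unit group is (Z/2Z)^* ≅ trivial group (order 1); (Z/5Z)^* ≅ Z/4Z; (Z/11Z)^* ≅ Z/10Z; (Z/31Z)^* ≅ Z/30Z. Hence Gal(Q(zeta_3410)/Q) ≅ Z/4Z × Z/10Z × Z/30Z.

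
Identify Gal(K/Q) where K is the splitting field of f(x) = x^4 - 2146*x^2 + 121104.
Gal(K/Q) = Z/2Z (cyclic of order 2)

f factors as (x^2 - 58)(x^2 - 2088), so the splitting field is K = Q(sqrt(58), sqrt(2088)). The squarefree part of 58 is 58 and the squarefree part of 2088 is also 58, so sqrt(58) and sqrt(2088) are both rational multiples of sqrt(58). Hence Q(sqrt(58)) = Q(sqrt(2088)) = Q(sqrt(58)), and the splitting field collapses to a single degree-2 extension with Galois group Z/2Z.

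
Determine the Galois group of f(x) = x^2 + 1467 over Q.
Gal(K/Q) = Z/2Z (cyclic of order 2)

x^2 + 1467 is irreducible over Q since -1467 is not a rational square. The splitting field Q(sqrt(-1467)) has degree 2 over Q, and its unique nontrivial automorphism is sqrt(-1467) ↦ -sqrt(-1467). Hence Gal(Q(sqrt(-1467))/Q) = Z/2Z.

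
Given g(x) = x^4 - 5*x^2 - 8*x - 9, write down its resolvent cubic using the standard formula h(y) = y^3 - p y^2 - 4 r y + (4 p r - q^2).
h(y) = y^3 + 5*y^2 + 36*y + 116

Identify coefficients: p = -5, q = -8, r = -9.
Plug into h(y) = y^3 - p y^2 - 4 r y + (4 p r - q^2):
  h(y) = y^3 - (-5) y^2 - 4*(-9) y + (4*(-5)*(-9) - (-8)^2)
       = y^3 + (5) y^2 + (36) y + (116).
Simplifying: h(y) = y^3 + 5*y^2 + 36*y + 116.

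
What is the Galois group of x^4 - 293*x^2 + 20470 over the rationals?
Gal(K/Q) = V_4 (Klein four-group, Z/2Z × Z/2Z)

f factors as (x^2 - 178)(x^2 - 115), so the splitting field is K = Q(sqrt(178), sqrt(115)). The elements 178, 115, 20470 are all non-squares in Q, so sqrt(178) and sqrt(115) generate independent quadratic extensions. Thus [K:Q] = 4 and Gal(K/Q) is generated by the two order-2 automorphisms sqrt(178) ↦ -sqrt(178) and sqrt(115) ↦ -sqrt(115), giving V_4.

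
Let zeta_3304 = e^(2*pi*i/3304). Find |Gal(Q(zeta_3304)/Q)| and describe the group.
|Gal(Q(zeta_3304)/Q)| = phi(3304) = 1392; group ≅ (Z/3304Z)^* ≅ Z/2Z × Z/2Z × Z/6Z × Z/58Z

The n-th cyclotomic polynomial Φ_3304(x) is the minimal polynomial of zeta_3304 over Q and has degree phi(3304) = 1392. So Q(zeta_3304) is a degree-1392 Galois extension with Galois group (Z/3304Z)^*. By CRT, (Z/3304Z)^* ≅ (Z/8Z)^* × (Z/7Z)^* × (Z/59Z)^*. Each prime-power unit group is (Z/8Z)^* ≅ Z/2Z × Z/2Z; (Z/7Z)^* ≅ Z/6Z; (Z/59Z)^* ≅ Z/58Z. Hence Gal(Q(zeta_3304)/Q) ≅ Z/2Z × Z/2Z × Z/6Z × Z/58Z.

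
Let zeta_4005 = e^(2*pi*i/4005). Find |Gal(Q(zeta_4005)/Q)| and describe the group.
|Gal(Q(zeta_4005)/Q)| = phi(4005) = 2112; group ≅ (Z/4005Z)^* ≅ Z/4Z × Z/6Z × Z/88Z

The n-th cyclotomic polynomial Φ_4005(x) is the minimal polynomial of zeta_4005 over Q and has degree phi(4005) = 2112. So Q(zeta_4005) is a degree-2112 Galois extension with Galois group (Z/4005Z)^*. By CRT, (Z/4005Z)^* ≅ (Z/9Z)^* × (Z/5Z)^* × (Z/89Z)^*. Each prime-power unit group is (Z/9Z)^* ≅ Z/6Z; (Z/5Z)^* ≅ Z/4Z; (Z/89Z)^* ≅ Z/88Z. Hence Gal(Q(zeta_4005)/Q) ≅ Z/4Z × Z/6Z × Z/88Z.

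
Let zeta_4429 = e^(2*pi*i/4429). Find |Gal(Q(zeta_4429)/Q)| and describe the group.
|Gal(Q(zeta_4429)/Q)| = phi(4429) = 4284; group ≅ (Z/4429Z)^* ≅ Z/42Z × Z/102Z

The n-th cyclotomic polynomial Φ_4429(x) is the minimal polynomial of zeta_4429 over Q and has degree phi(4429) = 4284. So Q(zeta_4429) is a degree-4284 Galois extension with Galois group (Z/4429Z)^*. By CRT, (Z/4429Z)^* ≅ (Z/43Z)^* × (Z/103Z)^*. Each prime-power unit group is (Z/43Z)^* ≅ Z/42Z; (Z/103Z)^* ≅ Z/102Z. Hence Gal(Q(zeta_4429)/Q) ≅ Z/42Z × Z/102Z.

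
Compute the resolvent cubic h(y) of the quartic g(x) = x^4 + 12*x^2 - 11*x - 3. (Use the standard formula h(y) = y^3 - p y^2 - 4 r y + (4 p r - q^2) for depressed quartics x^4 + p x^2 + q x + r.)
h(y) = y^3 - 12*y^2 + 12*y - 265

Identify coefficients: p = 12, q = -11, r = -3.
Plug into h(y) = y^3 - p y^2 - 4 r y + (4 p r - q^2):
  h(y) = y^3 - (12) y^2 - 4*(-3) y + (4*(12)*(-3) - (-11)^2)
       = y^3 + (-12) y^2 + (12) y + (-265).
Simplifying: h(y) = y^3 - 12*y^2 + 12*y - 265.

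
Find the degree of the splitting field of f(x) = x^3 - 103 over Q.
[K:Q] = 6

x^3 - 103 has one real root r = 103^(1/3) and two complex roots r*zeta_3, r*zeta_3^2 where zeta_3 = e^(2*pi*i/3). The splitting field is Q(r, zeta_3). [Q(r):Q] = 3 and [Q(zeta_3):Q] = 2 with gcd = 1, so [Q(r, zeta_3):Q] = 3 * 2 = 6.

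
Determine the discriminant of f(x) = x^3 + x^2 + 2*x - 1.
Δ = -87

For x^3 + a x^2 + b x + c the discriminant is Δ = 18 a b c - 4 a^3 c + a^2 b^2 - 4 b^3 - 27 c^2.
Plug a = 1, b = 2, c = -1:
  18*(1)*(2)*(-1) - 4*(1)^3*(-1) + (1)^2*(2)^2 - 4*(2)^3 - 27*(-1)^2
  = -36 + (4) + 4 + (-32) + (-27)
  = -87.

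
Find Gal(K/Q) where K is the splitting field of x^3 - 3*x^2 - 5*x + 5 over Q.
Gal(K/Q) = S_3 (symmetric group of order 6)

Compute the discriminant of x^3 + (-3)*x^2 + (-5)*x + (5): Δ = 1940. Since Δ is not a rational square, the Galois group is not contained in A_3; it must be the full S_3 (irreducibility of the cubic rules out anything smaller).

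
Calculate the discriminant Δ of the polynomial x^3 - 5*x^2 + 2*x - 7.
Δ = -3495

For x^3 + a x^2 + b x + c the discriminant is Δ = 18 a b c - 4 a^3 c + a^2 b^2 - 4 b^3 - 27 c^2.
Plug a = -5, b = 2, c = -7:
  18*(-5)*(2)*(-7) - 4*(-5)^3*(-7) + (-5)^2*(2)^2 - 4*(2)^3 - 27*(-7)^2
  = 1260 + (-3500) + 100 + (-32) + (-1323)
  = -3495.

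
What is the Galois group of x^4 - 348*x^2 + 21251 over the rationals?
Gal(K/Q) = V_4 (Klein four-group, Z/2Z × Z/2Z)

f factors as (x^2 - 269)(x^2 - 79), so the splitting field is K = Q(sqrt(269), sqrt(79)). The elements 269, 79, 21251 are all non-squares in Q, so sqrt(269) and sqrt(79) generate independent quadratic extensions. Thus [K:Q] = 4 and Gal(K/Q) is generated by the two order-2 automorphisms sqrt(269) ↦ -sqrt(269) and sqrt(79) ↦ -sqrt(79), giving V_4.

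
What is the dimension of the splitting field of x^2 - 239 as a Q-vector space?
[K:Q] = 2

The polynomial x^2 - 239 is irreducible over Q since 239 is not a perfect square. Its splitting field is Q(sqrt(239)), which has degree 2 over Q.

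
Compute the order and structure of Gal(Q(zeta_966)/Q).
|Gal(Q(zeta_966)/Q)| = phi(966) = 264; group ≅ (Z/966Z)^* ≅ Z/2Z × Z/6Z × Z/22Z

The n-th cyclotomic polynomial Φ_966(x) is the minimal polynomial of zeta_966 over Q and has degree phi(966) = 264. So Q(zeta_966) is a degree-264 Galois extension with Galois group (Z/966Z)^*. By CRT, (Z/966Z)^* ≅ (Z/2Z)^* × (Z/3Z)^* × (Z/7Z)^* × (Z/23Z)^*. Each prime-power unit group is (Z/2Z)^* ≅ trivial group (order 1); (Z/3Z)^* ≅ Z/2Z; (Z/7Z)^* ≅ Z/6Z; (Z/23Z)^* ≅ Z/22Z. Hence Gal(Q(zeta_966)/Q) ≅ Z/2Z × Z/6Z × Z/22Z.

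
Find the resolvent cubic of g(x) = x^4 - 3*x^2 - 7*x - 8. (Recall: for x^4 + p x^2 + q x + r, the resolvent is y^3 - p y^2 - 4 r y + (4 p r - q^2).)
h(y) = y^3 + 3*y^2 + 32*y + 47

Identify coefficients: p = -3, q = -7, r = -8.
Plug into h(y) = y^3 - p y^2 - 4 r y + (4 p r - q^2):
  h(y) = y^3 - (-3) y^2 - 4*(-8) y + (4*(-3)*(-8) - (-7)^2)
       = y^3 + (3) y^2 + (32) y + (47).
Simplifying: h(y) = y^3 + 3*y^2 + 32*y + 47.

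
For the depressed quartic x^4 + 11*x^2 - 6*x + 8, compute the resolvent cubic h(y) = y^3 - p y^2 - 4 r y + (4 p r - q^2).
h(y) = y^3 - 11*y^2 - 32*y + 316

Identify coefficients: p = 11, q = -6, r = 8.
Plug into h(y) = y^3 - p y^2 - 4 r y + (4 p r - q^2):
  h(y) = y^3 - (11) y^2 - 4*(8) y + (4*(11)*(8) - (-6)^2)
       = y^3 + (-11) y^2 + (-32) y + (316).
Simplifying: h(y) = y^3 - 11*y^2 - 32*y + 316.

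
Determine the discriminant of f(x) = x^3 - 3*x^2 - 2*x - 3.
Δ = -823

For x^3 + a x^2 + b x + c the discriminant is Δ = 18 a b c - 4 a^3 c + a^2 b^2 - 4 b^3 - 27 c^2.
Plug a = -3, b = -2, c = -3:
  18*(-3)*(-2)*(-3) - 4*(-3)^3*(-3) + (-3)^2*(-2)^2 - 4*(-2)^3 - 27*(-3)^2
  = -324 + (-324) + 36 + (32) + (-243)
  = -823.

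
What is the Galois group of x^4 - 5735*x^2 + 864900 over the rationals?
Gal(K/Q) = Z/2Z (cyclic of order 2)

f factors as (x^2 - 155)(x^2 - 5580), so the splitting field is K = Q(sqrt(155), sqrt(5580)). The squarefree part of 155 is 155 and the squarefree part of 5580 is also 155, so sqrt(155) and sqrt(5580) are both rational multiples of sqrt(155). Hence Q(sqrt(155)) = Q(sqrt(5580)) = Q(sqrt(155)), and the splitting field collapses to a single degree-2 extension with Galois group Z/2Z.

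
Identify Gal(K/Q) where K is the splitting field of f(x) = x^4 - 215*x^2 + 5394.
Gal(K/Q) = V_4 (Klein four-group, Z/2Z × Z/2Z)

f factors as (x^2 - 29)(x^2 - 186), so the splitting field is K = Q(sqrt(29), sqrt(186)). The elements 29, 186, 5394 are all non-squares in Q, so sqrt(29) and sqrt(186) generate independent quadratic extensions. Thus [K:Q] = 4 and Gal(K/Q) is generated by the two order-2 automorphisms sqrt(29) ↦ -sqrt(29) and sqrt(186) ↦ -sqrt(186), giving V_4.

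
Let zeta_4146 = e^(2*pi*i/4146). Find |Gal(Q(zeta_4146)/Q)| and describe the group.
|Gal(Q(zeta_4146)/Q)| = phi(4146) = 1380; group ≅ (Z/4146Z)^* ≅ Z/2Z × Z/690Z

The n-th cyclotomic polynomial Φ_4146(x) is the minimal polynomial of zeta_4146 over Q and has degree phi(4146) = 1380. So Q(zeta_4146) is a degree-1380 Galois extension with Galois group (Z/4146Z)^*. By CRT, (Z/4146Z)^* ≅ (Z/2Z)^* × (Z/3Z)^* × (Z/691Z)^*. Each prime-power unit group is (Z/2Z)^* ≅ trivial group (order 1); (Z/3Z)^* ≅ Z/2Z; (Z/691Z)^* ≅ Z/690Z. Hence Gal(Q(zeta_4146)/Q) ≅ Z/2Z × Z/690Z.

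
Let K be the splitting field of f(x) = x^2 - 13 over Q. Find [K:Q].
[K:Q] = 2

The discriminant of x^2 + (0)*x + (-13) is b^2 - 4c = 0 - (-52) = 52. Since 52 is not a perfect square in Q, the polynomial is irreducible over Q. Its two roots generate a degree-2 extension, so [K:Q] = 2.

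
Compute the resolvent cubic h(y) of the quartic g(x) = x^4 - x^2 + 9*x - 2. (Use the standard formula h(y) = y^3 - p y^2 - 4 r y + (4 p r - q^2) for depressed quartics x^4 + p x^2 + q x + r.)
h(y) = y^3 + y^2 + 8*y - 73

Identify coefficients: p = -1, q = 9, r = -2.
Plug into h(y) = y^3 - p y^2 - 4 r y + (4 p r - q^2):
  h(y) = y^3 - (-1) y^2 - 4*(-2) y + (4*(-1)*(-2) - (9)^2)
       = y^3 + (1) y^2 + (8) y + (-73).
Simplifying: h(y) = y^3 + y^2 + 8*y - 73.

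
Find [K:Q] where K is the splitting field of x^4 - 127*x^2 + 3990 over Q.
[K:Q] = 4

f factors as (x^2 - 57)(x^2 - 70); the splitting field is K = Q(sqrt(57), sqrt(70)). Since 57, 70, and 3990 are all non-squares in Q, the three subfields Q(sqrt(57)), Q(sqrt(70)), Q(sqrt(3990)) are distinct degree-2 extensions, so [K:Q] = 4 (Klein four Galois group).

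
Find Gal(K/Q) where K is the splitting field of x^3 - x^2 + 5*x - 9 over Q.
Gal(K/Q) = S_3 (symmetric group of order 6)

Compute the discriminant of x^3 + (-1)*x^2 + (5)*x + (-9): Δ = -1888. Since Δ is not a rational square, the Galois group is not contained in A_3; it must be the full S_3 (irreducibility of the cubic rules out anything smaller).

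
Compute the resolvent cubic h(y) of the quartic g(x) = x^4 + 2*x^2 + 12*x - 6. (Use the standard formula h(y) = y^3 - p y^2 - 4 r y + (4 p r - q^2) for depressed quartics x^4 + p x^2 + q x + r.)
h(y) = y^3 - 2*y^2 + 24*y - 192

Identify coefficients: p = 2, q = 12, r = -6.
Plug into h(y) = y^3 - p y^2 - 4 r y + (4 p r - q^2):
  h(y) = y^3 - (2) y^2 - 4*(-6) y + (4*(2)*(-6) - (12)^2)
       = y^3 + (-2) y^2 + (24) y + (-192).
Simplifying: h(y) = y^3 - 2*y^2 + 24*y - 192.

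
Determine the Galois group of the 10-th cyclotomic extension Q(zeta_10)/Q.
|Gal(Q(zeta_10)/Q)| = phi(10) = 4; group ≅ (Z/10Z)^* ≅ Z/4Z

The n-th cyclotomic polynomial Φ_10(x) is the minimal polynomial of zeta_10 over Q and has degree phi(10) = 4. So Q(zeta_10) is a degree-4 Galois extension with Galois group (Z/10Z)^*. By CRT, (Z/10Z)^* ≅ (Z/2Z)^* × (Z/5Z)^*. Each prime-power unit group is (Z/2Z)^* ≅ trivial group (order 1); (Z/5Z)^* ≅ Z/4Z. Hence Gal(Q(zeta_10)/Q) ≅ Z/4Z.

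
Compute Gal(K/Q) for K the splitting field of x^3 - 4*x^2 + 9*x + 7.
Gal(K/Q) = S_3 (symmetric group of order 6)

Compute the discriminant of x^3 + (-4)*x^2 + (9)*x + (7): Δ = -5687. Since Δ is not a rational square, the Galois group is not contained in A_3; it must be the full S_3 (irreducibility of the cubic rules out anything smaller).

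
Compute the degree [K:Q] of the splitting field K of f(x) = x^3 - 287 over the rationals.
[K:Q] = 6

x^3 - 287 has one real root r = 287^(1/3) and two complex roots r*zeta_3, r*zeta_3^2 where zeta_3 = e^(2*pi*i/3). The splitting field is Q(r, zeta_3). [Q(r):Q] = 3 and [Q(zeta_3):Q] = 2 with gcd = 1, so [Q(r, zeta_3):Q] = 3 * 2 = 6.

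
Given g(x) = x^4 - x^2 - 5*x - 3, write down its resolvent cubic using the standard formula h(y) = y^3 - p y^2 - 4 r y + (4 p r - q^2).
h(y) = y^3 + y^2 + 12*y - 13

Identify coefficients: p = -1, q = -5, r = -3.
Plug into h(y) = y^3 - p y^2 - 4 r y + (4 p r - q^2):
  h(y) = y^3 - (-1) y^2 - 4*(-3) y + (4*(-1)*(-3) - (-5)^2)
       = y^3 + (1) y^2 + (12) y + (-13).
Simplifying: h(y) = y^3 + y^2 + 12*y - 13.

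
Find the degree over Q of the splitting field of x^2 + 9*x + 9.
[K:Q] = 2

The discriminant of x^2 + (9)*x + (9) is b^2 - 4c = 81 - (36) = 45. Since 45 is not a perfect square in Q, the polynomial is irreducible over Q. Its two roots generate a degree-2 extension, so [K:Q] = 2.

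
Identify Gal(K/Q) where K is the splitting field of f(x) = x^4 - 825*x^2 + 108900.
Gal(K/Q) = Z/2Z (cyclic of order 2)

f factors as (x^2 - 660)(x^2 - 165), so the splitting field is K = Q(sqrt(660), sqrt(165)). The squarefree part of 660 is 165 and the squarefree part of 165 is also 165, so sqrt(660) and sqrt(165) are both rational multiples of sqrt(165). Hence Q(sqrt(660)) = Q(sqrt(165)) = Q(sqrt(165)), and the splitting field collapses to a single degree-2 extension with Galois group Z/2Z.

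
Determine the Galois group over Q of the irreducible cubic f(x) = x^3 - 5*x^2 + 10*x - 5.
Gal(K/Q) = S_3 (symmetric group of order 6)

Compute the discriminant of x^3 + (-5)*x^2 + (10)*x + (-5): Δ = -175. Since Δ is not a rational square, the Galois group is not contained in A_3; it must be the full S_3 (irreducibility of the cubic rules out anything smaller).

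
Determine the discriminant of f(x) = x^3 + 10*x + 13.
Δ = -8563

For a depressed cubic x^3 + p x + q the discriminant is Δ = -4 p^3 - 27 q^2 = -4*(10)^3 - 27*(13)^2 = -4000 - 4563 = -8563.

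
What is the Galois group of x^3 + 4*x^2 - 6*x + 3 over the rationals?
Gal(K/Q) = S_3 (symmetric group of order 6)

Compute the discriminant of x^3 + (4)*x^2 + (-6)*x + (3): Δ = -867. Since Δ is not a rational square, the Galois group is not contained in A_3; it must be the full S_3 (irreducibility of the cubic rules out anything smaller).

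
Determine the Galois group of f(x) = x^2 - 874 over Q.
Gal(K/Q) = Z/2Z (cyclic of order 2)

x^2 - 874 is irreducible over Q since 874 is not a rational square. The splitting field Q(sqrt(874)) has degree 2 over Q, and its unique nontrivial automorphism is sqrt(874) ↦ -sqrt(874). Hence Gal(Q(sqrt(874))/Q) = Z/2Z.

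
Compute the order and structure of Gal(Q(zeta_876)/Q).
|Gal(Q(zeta_876)/Q)| = phi(876) = 288; group ≅ (Z/876Z)^* ≅ Z/2Z × Z/2Z × Z/72Z

The n-th cyclotomic polynomial Φ_876(x) is the minimal polynomial of zeta_876 over Q and has degree phi(876) = 288. So Q(zeta_876) is a degree-288 Galois extension with Galois group (Z/876Z)^*. By CRT, (Z/876Z)^* ≅ (Z/4Z)^* × (Z/3Z)^* × (Z/73Z)^*. Each prime-power unit group is (Z/4Z)^* ≅ Z/2Z; (Z/3Z)^* ≅ Z/2Z; (Z/73Z)^* ≅ Z/72Z. Hence Gal(Q(zeta_876)/Q) ≅ Z/2Z × Z/2Z × Z/72Z.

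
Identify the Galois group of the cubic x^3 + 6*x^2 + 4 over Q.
Gal(K/Q) = S_3 (symmetric group of order 6)

Compute the discriminant of x^3 + (6)*x^2 + (0)*x + (4): Δ = -3888. Since Δ is not a rational square, the Galois group is not contained in A_3; it must be the full S_3 (irreducibility of the cubic rules out anything smaller).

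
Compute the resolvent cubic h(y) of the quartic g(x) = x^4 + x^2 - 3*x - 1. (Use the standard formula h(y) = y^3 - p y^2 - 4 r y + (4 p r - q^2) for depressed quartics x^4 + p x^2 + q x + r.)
h(y) = y^3 - y^2 + 4*y - 13

Identify coefficients: p = 1, q = -3, r = -1.
Plug into h(y) = y^3 - p y^2 - 4 r y + (4 p r - q^2):
  h(y) = y^3 - (1) y^2 - 4*(-1) y + (4*(1)*(-1) - (-3)^2)
       = y^3 + (-1) y^2 + (4) y + (-13).
Simplifying: h(y) = y^3 - y^2 + 4*y - 13.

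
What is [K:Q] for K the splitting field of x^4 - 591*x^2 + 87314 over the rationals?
[K:Q] = 4

f factors as (x^2 - 293)(x^2 - 298); the splitting field is K = Q(sqrt(293), sqrt(298)). Since 293, 298, and 87314 are all non-squares in Q, the three subfields Q(sqrt(293)), Q(sqrt(298)), Q(sqrt(87314)) are distinct degree-2 extensions, so [K:Q] = 4 (Klein four Galois group).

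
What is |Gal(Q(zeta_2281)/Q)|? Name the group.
|Gal(Q(zeta_2281)/Q)| = phi(2281) = 2280; group ≅ (Z/2281Z)^* ≅ Z/2280Z

The n-th cyclotomic polynomial Φ_2281(x) is the minimal polynomial of zeta_2281 over Q and has degree phi(2281) = 2280. So Q(zeta_2281) is a degree-2280 Galois extension with Galois group (Z/2281Z)^*. (Z/2281Z)^* is cyclic since 2281 is an odd prime power (or 4). Hence Gal(Q(zeta_2281)/Q) ≅ Z/2280Z.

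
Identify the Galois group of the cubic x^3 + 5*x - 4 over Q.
Gal(K/Q) = S_3 (symmetric group of order 6)

Compute the discriminant of x^3 + (0)*x^2 + (5)*x + (-4): Δ = -932. Since Δ is not a rational square, the Galois group is not contained in A_3; it must be the full S_3 (irreducibility of the cubic rules out anything smaller).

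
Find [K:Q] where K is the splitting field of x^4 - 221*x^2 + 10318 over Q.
[K:Q] = 4

f factors as (x^2 - 154)(x^2 - 67); the splitting field is K = Q(sqrt(154), sqrt(67)). Since 154, 67, and 10318 are all non-squares in Q, the three subfields Q(sqrt(154)), Q(sqrt(67)), Q(sqrt(10318)) are distinct degree-2 extensions, so [K:Q] = 4 (Klein four Galois group).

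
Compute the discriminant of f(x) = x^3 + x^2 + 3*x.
Δ = -99

For x^3 + a x^2 + b x + c the discriminant is Δ = 18 a b c - 4 a^3 c + a^2 b^2 - 4 b^3 - 27 c^2.
Plug a = 1, b = 3, c = 0:
  18*(1)*(3)*(0) - 4*(1)^3*(0) + (1)^2*(3)^2 - 4*(3)^3 - 27*(0)^2
  = 0 + (0) + 9 + (-108) + (0)
  = -99.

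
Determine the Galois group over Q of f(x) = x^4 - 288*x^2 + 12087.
Gal(K/Q) = V_4 (Klein four-group, Z/2Z × Z/2Z)

f factors as (x^2 - 237)(x^2 - 51), so the splitting field is K = Q(sqrt(237), sqrt(51)). The elements 237, 51, 12087 are all non-squares in Q, so sqrt(237) and sqrt(51) generate independent quadratic extensions. Thus [K:Q] = 4 and Gal(K/Q) is generated by the two order-2 automorphisms sqrt(237) ↦ -sqrt(237) and sqrt(51) ↦ -sqrt(51), giving V_4.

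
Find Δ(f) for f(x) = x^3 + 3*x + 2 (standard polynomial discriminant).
Δ = -216

For a depressed cubic x^3 + p x + q the discriminant is Δ = -4 p^3 - 27 q^2 = -4*(3)^3 - 27*(2)^2 = -108 - 108 = -216.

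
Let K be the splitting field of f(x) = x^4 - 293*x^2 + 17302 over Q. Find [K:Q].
[K:Q] = 4

f factors as (x^2 - 82)(x^2 - 211); the splitting field is K = Q(sqrt(82), sqrt(211)). Since 82, 211, and 17302 are all non-squares in Q, the three subfields Q(sqrt(82)), Q(sqrt(211)), Q(sqrt(17302)) are distinct degree-2 extensions, so [K:Q] = 4 (Klein four Galois group).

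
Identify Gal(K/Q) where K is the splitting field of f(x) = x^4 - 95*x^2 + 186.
Gal(K/Q) = V_4 (Klein four-group, Z/2Z × Z/2Z)

f factors as (x^2 - 2)(x^2 - 93), so the splitting field is K = Q(sqrt(2), sqrt(93)). The elements 2, 93, 186 are all non-squares in Q, so sqrt(2) and sqrt(93) generate independent quadratic extensions. Thus [K:Q] = 4 and Gal(K/Q) is generated by the two order-2 automorphisms sqrt(2) ↦ -sqrt(2) and sqrt(93) ↦ -sqrt(93), giving V_4.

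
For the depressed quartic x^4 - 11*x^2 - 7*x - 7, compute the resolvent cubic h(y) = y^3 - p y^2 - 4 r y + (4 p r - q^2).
h(y) = y^3 + 11*y^2 + 28*y + 259

Identify coefficients: p = -11, q = -7, r = -7.
Plug into h(y) = y^3 - p y^2 - 4 r y + (4 p r - q^2):
  h(y) = y^3 - (-11) y^2 - 4*(-7) y + (4*(-11)*(-7) - (-7)^2)
       = y^3 + (11) y^2 + (28) y + (259).
Simplifying: h(y) = y^3 + 11*y^2 + 28*y + 259.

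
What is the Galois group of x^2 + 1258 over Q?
Gal(K/Q) = Z/2Z (cyclic of order 2)

x^2 + 1258 is irreducible over Q since -1258 is not a rational square. The splitting field Q(sqrt(-1258)) has degree 2 over Q, and its unique nontrivial automorphism is sqrt(-1258) ↦ -sqrt(-1258). Hence Gal(Q(sqrt(-1258))/Q) = Z/2Z.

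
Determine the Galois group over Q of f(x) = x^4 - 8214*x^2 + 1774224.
Gal(K/Q) = Z/2Z (cyclic of order 2)

f factors as (x^2 - 222)(x^2 - 7992), so the splitting field is K = Q(sqrt(222), sqrt(7992)). The squarefree part of 222 is 222 and the squarefree part of 7992 is also 222, so sqrt(222) and sqrt(7992) are both rational multiples of sqrt(222). Hence Q(sqrt(222)) = Q(sqrt(7992)) = Q(sqrt(222)), and the splitting field collapses to a single degree-2 extension with Galois group Z/2Z.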